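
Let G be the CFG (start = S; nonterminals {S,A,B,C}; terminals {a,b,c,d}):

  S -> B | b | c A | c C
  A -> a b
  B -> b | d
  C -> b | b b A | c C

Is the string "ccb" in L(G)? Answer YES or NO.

Convert to CNF:
  S -> T2 A | T2 C | b | d
  A -> T0 T1
  B -> b | d
  C -> T1 X3 | T2 C | b
  T0 -> a
  T1 -> b
  T2 -> c
  X3 -> T1 A

CYK fill:
  [0..0]={T2}  "c"  orig:{}
  [1..1]={T2}  "c"  orig:{}
  [2..2]={B,C,S,T1}  "b"  orig:{B,C,S}
  [0..1]=∅  "cc"
  [1..2]={C,S}  "cb"
  [0..2]={C,S}  "ccb"

S ∈ T[0,2] ⇒ YES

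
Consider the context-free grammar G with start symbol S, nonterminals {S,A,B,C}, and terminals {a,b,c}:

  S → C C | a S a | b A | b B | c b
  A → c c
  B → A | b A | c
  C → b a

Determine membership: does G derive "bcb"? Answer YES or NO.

Convert to CNF:
  S -> C C | T0 T1 | T1 A | T1 B | T2 X3
  A -> T0 T0
  B -> T0 T0 | T1 A | c
  C -> T1 T2
  T0 -> c
  T1 -> b
  T2 -> a
  X3 -> S T2

CYK table (by increasing span):
  [0..0]={T1}  "b"  orig:{}
  [1..1]={B,T0}  "c"  orig:{B}
  [2..2]={T1}  "b"  orig:{}
  [0..1]={S}  "bc"
  [1..2]={S}  "cb"
  [0..2]=∅  "bcb"

S ∉ T[0,2] ⇒ NO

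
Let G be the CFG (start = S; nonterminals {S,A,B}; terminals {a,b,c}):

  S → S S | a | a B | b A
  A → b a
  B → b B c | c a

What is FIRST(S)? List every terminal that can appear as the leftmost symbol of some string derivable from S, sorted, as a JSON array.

Compute FIRST by fixpoint:
[1]
  A via A→b a: +{b}
  B via B→b B c: +{b}
  B via B→c a: +{c}
  S via S→a: +{a}
  S via S→b A: +{b}
  S: {a,b}  A: {b}  B: {b,c}
[2] (no change)
  S: {a,b}  A: {b}  B: {b,c}

FIRST(S) = ["a", "b"]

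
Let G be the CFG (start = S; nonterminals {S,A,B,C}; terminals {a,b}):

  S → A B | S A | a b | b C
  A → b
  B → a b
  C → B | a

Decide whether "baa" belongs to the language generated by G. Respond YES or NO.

CNF form of G:
  S -> A B | S A | T0 T1 | T1 C
  A -> b
  B -> T0 T1
  C -> T0 T1 | a
  T0 -> a
  T1 -> b

CYK table (by increasing span):
  [0..0]={A,T1}  "b"  orig:{A}
  [1..1]={C,T0}  "a"  orig:{C}
  [2..2]={C,T0}  "a"  orig:{C}
  [0..1]={S}  "ba"
  [1..2]=∅  "aa"
  [0..2]=∅  "baa"

S ∉ T[0,2] ⇒ NO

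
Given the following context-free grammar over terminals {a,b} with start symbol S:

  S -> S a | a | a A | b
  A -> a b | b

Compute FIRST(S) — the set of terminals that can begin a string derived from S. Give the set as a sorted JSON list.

Compute FIRST by fixpoint:
[1]
  A via A→a b: +{a}
  A via A→b: +{b}
  S via S→a: +{a}
  S via S→b: +{b}
  FIRST[S]={a,b}  FIRST[A]={a,b}
[2] — fixpoint
  FIRST[S]={a,b}  FIRST[A]={a,b}

FIRST(S) = ["a", "b"]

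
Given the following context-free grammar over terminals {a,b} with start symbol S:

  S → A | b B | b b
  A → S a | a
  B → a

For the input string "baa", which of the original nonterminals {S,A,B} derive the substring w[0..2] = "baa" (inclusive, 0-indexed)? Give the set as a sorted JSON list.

CNF form of G:
  S -> S T0 | T1 B | T1 T1 | a
  A -> S T0 | a
  B -> a
  T0 -> a
  T1 -> b

CYK fill, restricted to cells inside w[0..2]:
  cell(0,0) b: {T1}  orig:{}
  cell(1,1) a: {A,B,S,T0}  orig:{A,B,S}
  cell(2,2) a: {A,B,S,T0}  orig:{A,B,S}
  cell(0,1) ba: {S}
  cell(1,2) aa: {A,S}
  cell(0,2) baa: {A,S}

Original NTs in T[0,2] deriving "baa": ["A", "S"]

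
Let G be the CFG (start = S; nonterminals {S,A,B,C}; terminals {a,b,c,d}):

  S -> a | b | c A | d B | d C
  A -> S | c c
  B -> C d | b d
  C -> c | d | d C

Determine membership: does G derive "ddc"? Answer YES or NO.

Convert to CNF:
  S -> T0 A | T1 B | T1 C | a | b
  A -> T0 A | T0 T0 | T1 B | T1 C | a | b
  B -> C T1 | T2 T1
  C -> T1 C | c | d
  T0 -> c
  T1 -> d
  T2 -> b

CYK table (by increasing span):
  [0..0]={C,T1}  "d"  orig:{C}
  [1..1]={C,T1}  "d"  orig:{C}
  [2..2]={C,T0}  "c"  orig:{C}
  [0..1]={A,B,C,S}  "dd"
  [1..2]={A,C,S}  "dc"
  [0..2]={A,C,S}  "ddc"

S ∈ T[0,2] ⇒ YES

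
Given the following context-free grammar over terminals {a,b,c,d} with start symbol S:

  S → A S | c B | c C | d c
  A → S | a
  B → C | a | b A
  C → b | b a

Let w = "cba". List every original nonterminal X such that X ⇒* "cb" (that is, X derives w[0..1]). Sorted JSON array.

CNF form of G:
  S -> A S | T0 B | T0 C | T1 T0
  A -> A S | T0 B | T0 C | T1 T0 | a
  B -> T2 A | T2 T3 | a | b
  C -> T2 T3 | b
  T0 -> c
  T1 -> d
  T2 -> b
  T3 -> a

CYK fill — only the sub-triangle for w[0..1]:
  cell(0,0) c: {T0}  orig:{}
  cell(1,1) b: {B,C,T2}  orig:{B,C}
  cell(0,1) cb: {A,S}

Original NTs in T[0,1] deriving "cb": ["A", "S"]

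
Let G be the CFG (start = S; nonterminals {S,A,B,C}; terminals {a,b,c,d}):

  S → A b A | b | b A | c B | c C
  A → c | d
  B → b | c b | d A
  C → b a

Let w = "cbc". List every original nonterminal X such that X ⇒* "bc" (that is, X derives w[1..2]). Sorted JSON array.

Convert to CNF:
  S -> A X4 | T0 B | T0 C | T1 A | b
  A -> c | d
  B -> T0 T1 | T2 A | b
  C -> T1 T3
  T0 -> c
  T1 -> b
  T2 -> d
  T3 -> a
  X4 -> T1 A

CYK fill — only the sub-triangle for w[1..2]:
  cell(1,1) b: {B,S,T1}  orig:{B,S}
  cell(2,2) c: {A,T0}  orig:{A}
  cell(1,2) bc: {S,X4}  orig:{S}

Original NTs in T[1,2] deriving "bc": ["S"]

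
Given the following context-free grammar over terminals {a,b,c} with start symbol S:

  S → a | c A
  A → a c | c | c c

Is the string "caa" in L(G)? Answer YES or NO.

Convert to CNF:
  S -> T1 A | a
  A -> T0 T1 | T1 T1 | c
  T0 -> a
  T1 -> c

CYK table (by increasing span):
  T[0,0] 'c' = {A,T1}  orig:{A}
  T[1,1] 'a' = {S,T0}  orig:{S}
  T[2,2] 'a' = {S,T0}  orig:{S}
  T[0,1] 'ca' = ∅
  T[1,2] 'aa' = ∅
  T[0,2] 'caa' = ∅

S ∉ T[0,2] ⇒ NO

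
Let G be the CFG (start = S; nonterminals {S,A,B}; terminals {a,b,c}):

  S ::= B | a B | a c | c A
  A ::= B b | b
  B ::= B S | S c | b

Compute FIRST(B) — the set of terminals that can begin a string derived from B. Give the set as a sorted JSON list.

FIRST iteration:
pass 1:
  A via A→b: +{b}
  B via B→b: +{b}
  S via S→B: +{b}
  S via S→a B: +{a}
  S via S→c A: +{c}
  FIRST(S)={a,b,c}  FIRST(A)={b}  FIRST(B)={b}
pass 2:
  B via B→S c: +{a,c}
  FIRST(S)={a,b,c}  FIRST(A)={b}  FIRST(B)={a,b,c}
pass 3:
  A via A→B b: +{a,c}
  FIRST(S)={a,b,c}  FIRST(A)={a,b,c}  FIRST(B)={a,b,c}
pass 4: — fixpoint
  FIRST(S)={a,b,c}  FIRST(A)={a,b,c}  FIRST(B)={a,b,c}

FIRST(B) = ["a", "b", "c"]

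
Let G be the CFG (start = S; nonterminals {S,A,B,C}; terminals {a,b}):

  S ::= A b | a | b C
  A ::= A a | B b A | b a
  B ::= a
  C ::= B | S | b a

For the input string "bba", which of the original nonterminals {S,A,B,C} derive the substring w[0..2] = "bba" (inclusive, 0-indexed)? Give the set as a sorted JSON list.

Convert to CNF:
  S -> A T1 | T1 C | a
  A -> A T0 | B X2 | T1 T0
  B -> a
  C -> A T1 | T1 C | T1 T0 | a
  T0 -> a
  T1 -> b
  X2 -> T1 A

Fill CYK table bottom-up, restricted to cells inside w[0..2]:
  [0..0]={T1}  "b"  orig:{}
  [1..1]={T1}  "b"  orig:{}
  [2..2]={B,C,S,T0}  "a"  orig:{B,C,S}
  [0..1]=∅  "bb"
  [1..2]={A,C,S}  "ba"
  [0..2]={C,S,X2}  "bba"  orig:{C,S}

Original NTs in T[0,2] deriving "bba": ["C", "S"]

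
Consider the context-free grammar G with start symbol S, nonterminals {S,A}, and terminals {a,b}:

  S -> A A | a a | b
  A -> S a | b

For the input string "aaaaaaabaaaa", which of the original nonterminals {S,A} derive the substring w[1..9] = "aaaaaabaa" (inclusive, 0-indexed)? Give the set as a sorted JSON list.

Convert to CNF:
  S -> A A | T0 T0 | b
  A -> S T0 | b
  T0 -> a

CYK table (by increasing span), restricted to cells inside w[1..9]:
  [1..1]={T0}  "a"  orig:{}
  [2..2]={T0}  "a"  orig:{}
  [3..3]={T0}  "a"  orig:{}
  [4..4]={T0}  "a"  orig:{}
  [5..5]={T0}  "a"  orig:{}
  [6..6]={T0}  "a"  orig:{}
  [7..7]={A,S}  "b"
  [8..8]={T0}  "a"  orig:{}
  [9..9]={T0}  "a"  orig:{}
  [1..2]={S}  "aa"
  [2..3]={S}  "aa"
  [3..4]={S}  "aa"
  [4..5]={S}  "aa"
  [5..6]={S}  "aa"
  [6..7]=∅  "ab"
  [7..8]={A}  "ba"
  [8..9]={S}  "aa"
  [1..3]={A}  "aaa"
  [2..4]={A}  "aaa"
  [3..5]={A}  "aaa"
  [4..6]={A}  "aaa"
  [5..7]=∅  "aab"
  [6..8]=∅  "aba"
  [7..9]=∅  "baa"
  [1..4]=∅  "aaaa"
  [2..5]=∅  "aaaa"
  [3..6]=∅  "aaaa"
  [4..7]={S}  "aaab"
  [5..8]=∅  "aaba"
  [6..9]=∅  "abaa"
  [1..5]=∅  "aaaaa"
  [2..6]=∅  "aaaaa"
  [3..7]=∅  "aaaab"
  [4..8]={A,S}  "aaaba"
  [5..9]=∅  "aabaa"
  [1..6]={S}  "aaaaaa"
  [2..7]=∅  "aaaaab"
  [3..8]=∅  "aaaaba"
  [4..9]={A}  "aaabaa"
  [1..7]=∅  "aaaaaab"
  [2..8]=∅  "aaaaaba"
  [3..9]=∅  "aaaabaa"
  [1..8]={S}  "aaaaaaba"
  [2..9]=∅  "aaaaabaa"
  [1..9]={A,S}  "aaaaaabaa"

Original NTs in T[1,9] deriving "aaaaaabaa": ["A", "S"]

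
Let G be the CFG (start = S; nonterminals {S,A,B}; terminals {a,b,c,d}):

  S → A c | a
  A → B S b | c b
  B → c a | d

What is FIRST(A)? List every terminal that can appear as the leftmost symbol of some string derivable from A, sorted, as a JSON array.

FIRST iteration:
iter 1:
  A via A→c b: +{c}
  B via B→c a: +{c}
  B via B→d: +{d}
  S via S→A c: +{c}
  S via S→a: +{a}
  S: {a,c}  A: {c}  B: {c,d}
iter 2:
  A via A→B S b: +{d}
  S via S→A c: +{d}
  S: {a,c,d}  A: {c,d}  B: {c,d}
iter 3: done
  S: {a,c,d}  A: {c,d}  B: {c,d}

FIRST(A) = ["c", "d"]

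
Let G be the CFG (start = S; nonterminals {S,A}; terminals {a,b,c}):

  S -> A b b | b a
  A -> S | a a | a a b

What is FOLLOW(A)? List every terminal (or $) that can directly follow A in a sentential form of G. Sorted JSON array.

FIRST iteration:
[1]
  A via A→a a: +{a}
  S via S→A b b: +{a}
  S via S→b a: +{b}
  S: {a,b}  A: {a}
[2]
  A via A→S: +{b}
  S: {a,b}  A: {a,b}
[3] done
  S: {a,b}  A: {a,b}

Compute FOLLOW by fixpoint:
initialize: $ ∈ FOLLOW(S)
round 1:
  S→A b b: FOLLOW(A) ⊇ FIRST(b) = {b}; new: +{b}
  S: {$}  A: {b}
round 2:
  A→S: FOLLOW(S) ⊇ FOLLOW(A) ⊇ {b}; new: +{b}
  S: {$,b}  A: {b}
round 3: — fixpoint
  S: {$,b}  A: {b}

FOLLOW(A) = ["b"]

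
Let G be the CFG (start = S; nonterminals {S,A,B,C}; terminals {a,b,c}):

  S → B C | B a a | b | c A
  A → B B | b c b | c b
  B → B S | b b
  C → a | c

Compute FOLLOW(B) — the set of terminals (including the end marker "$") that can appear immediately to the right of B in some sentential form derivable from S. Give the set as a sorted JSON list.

FIRST iteration:
round 1:
  A via A→b c b: +{b}
  A via A→c b: +{c}
  B via B→b b: +{b}
  C via C→a: +{a}
  C via C→c: +{c}
  S via S→B C: +{b}
  S via S→c A: +{c}
  S: {b,c}  A: {b,c}  B: {b}  C: {a,c}
round 2: (no change)
  S: {b,c}  A: {b,c}  B: {b}  C: {a,c}

FOLLOW iteration:
initialize: $ ∈ FOLLOW(S)
iter 1:
  A→B B: FOLLOW(B) ⊇ FIRST(B) = {b}; new: +{b}
  B→B S: FOLLOW(B) ⊇ FIRST(S) = {b,c}; new: +{c}
  B→B S: FOLLOW(S) ⊇ FOLLOW(B) ⊇ {b,c}; new: +{b,c}
  S→B C: FOLLOW(B) ⊇ FIRST(C) = {a,c}; new: +{a}
  S→B C: FOLLOW(C) ⊇ FOLLOW(S) ⊇ {$,b,c}; new: +{$,b,c}
  S→c A: FOLLOW(A) ⊇ FOLLOW(S) ⊇ {$,b,c}; new: +{$,b,c}
  FOLLOW[S]={$,b,c}  FOLLOW[A]={$,b,c}  FOLLOW[B]={a,b,c}  FOLLOW[C]={$,b,c}
iter 2:
  A→B B: FOLLOW(B) ⊇ FOLLOW(A) ⊇ {$,b,c}; new: +{$}
  B→B S: FOLLOW(S) ⊇ FOLLOW(B) ⊇ {$,a,b,c}; new: +{a}
  S→B C: FOLLOW(C) ⊇ FOLLOW(S) ⊇ {$,a,b,c}; new: +{a}
  S→c A: FOLLOW(A) ⊇ FOLLOW(S) ⊇ {$,a,b,c}; new: +{a}
  FOLLOW[S]={$,a,b,c}  FOLLOW[A]={$,a,b,c}  FOLLOW[B]={$,a,b,c}  FOLLOW[C]={$,a,b,c}
iter 3: (stable)
  FOLLOW[S]={$,a,b,c}  FOLLOW[A]={$,a,b,c}  FOLLOW[B]={$,a,b,c}  FOLLOW[C]={$,a,b,c}

FOLLOW(B) = ["$", "a", "b", "c"]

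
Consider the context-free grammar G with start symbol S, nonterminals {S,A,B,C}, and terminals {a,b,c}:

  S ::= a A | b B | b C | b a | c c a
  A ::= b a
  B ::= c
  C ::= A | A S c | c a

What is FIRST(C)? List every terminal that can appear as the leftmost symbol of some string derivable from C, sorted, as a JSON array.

FIRST iteration:
iter 1:
  A via A→b a: +{b}
  B via B→c: +{c}
  C via C→A: +{b}
  C via C→c a: +{c}
  S via S→a A: +{a}
  S via S→b B: +{b}
  S via S→c c a: +{c}
  FIRST[S]={a,b,c}  FIRST[A]={b}  FIRST[B]={c}  FIRST[C]={b,c}
iter 2: (no change)
  FIRST[S]={a,b,c}  FIRST[A]={b}  FIRST[B]={c}  FIRST[C]={b,c}

FIRST(C) = ["b", "c"]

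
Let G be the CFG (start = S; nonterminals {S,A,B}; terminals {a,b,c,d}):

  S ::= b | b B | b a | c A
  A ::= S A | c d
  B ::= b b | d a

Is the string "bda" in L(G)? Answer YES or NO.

Convert to CNF:
  S -> T0 A | T2 B | T2 T3 | b
  A -> S A | T0 T1
  B -> T1 T3 | T2 T2
  T0 -> c
  T1 -> d
  T2 -> b
  T3 -> a

Fill CYK table bottom-up:
  [0..0]={S,T2}  "b"  orig:{S}
  [1..1]={T1}  "d"  orig:{}
  [2..2]={T3}  "a"  orig:{}
  [0..1]=∅  "bd"
  [1..2]={B}  "da"
  [0..2]={S}  "bda"

S ∈ T[0,2] ⇒ YES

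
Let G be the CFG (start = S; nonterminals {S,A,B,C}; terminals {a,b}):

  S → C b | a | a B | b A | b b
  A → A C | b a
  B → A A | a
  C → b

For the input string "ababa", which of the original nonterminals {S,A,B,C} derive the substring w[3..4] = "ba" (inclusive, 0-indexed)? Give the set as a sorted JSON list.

Convert to CNF:
  S -> C T0 | T0 A | T0 T0 | T1 B | a
  A -> A C | T0 T1
  B -> A A | a
  C -> b
  T0 -> b
  T1 -> a

CYK table (by increasing span), restricted to cells inside w[3..4]:
  T[3,3] 'b' = {C,T0}  orig:{C}
  T[4,4] 'a' = {B,S,T1}  orig:{B,S}
  T[3,4] 'ba' = {A}

Original NTs in T[3,4] deriving "ba": ["A"]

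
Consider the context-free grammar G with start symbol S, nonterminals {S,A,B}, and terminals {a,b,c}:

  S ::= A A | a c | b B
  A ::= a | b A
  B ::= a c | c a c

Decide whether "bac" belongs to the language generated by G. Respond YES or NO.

Convert to CNF:
  S -> A A | T0 B | T1 T2
  A -> T0 A | a
  B -> T1 T2 | T2 X3
  T0 -> b
  T1 -> a
  T2 -> c
  X3 -> T1 T2

CYK table (by increasing span):
  T[0,0] 'b' = {T0}  orig:{}
  T[1,1] 'a' = {A,T1}  orig:{A}
  T[2,2] 'c' = {T2}  orig:{}
  T[0,1] 'ba' = {A}
  T[1,2] 'ac' = {B,S,X3}  orig:{B,S}
  T[0,2] 'bac' = {S}

S ∈ T[0,2] ⇒ YES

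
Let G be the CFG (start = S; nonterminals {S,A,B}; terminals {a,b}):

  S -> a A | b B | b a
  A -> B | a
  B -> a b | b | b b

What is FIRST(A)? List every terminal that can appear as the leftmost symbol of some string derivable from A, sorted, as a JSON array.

FIRST iteration:
[1]
  A via A→a: +{a}
  B via B→a b: +{a}
  B via B→b: +{b}
  S via S→a A: +{a}
  S via S→b B: +{b}
  S: {a,b}  A: {a}  B: {a,b}
[2]
  A via A→B: +{b}
  S: {a,b}  A: {a,b}  B: {a,b}
[3] (stable)
  S: {a,b}  A: {a,b}  B: {a,b}

FIRST(A) = ["a", "b"]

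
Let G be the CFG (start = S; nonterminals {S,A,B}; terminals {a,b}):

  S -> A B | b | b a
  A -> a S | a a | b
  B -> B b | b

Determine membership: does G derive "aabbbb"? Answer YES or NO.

CNF form of G:
  S -> A B | T1 T0 | b
  A -> T0 S | T0 T0 | b
  B -> B T1 | b
  T0 -> a
  T1 -> b

CYK fill:
  [0..0]={T0}  "a"  orig:{}
  [1..1]={T0}  "a"  orig:{}
  [2..2]={A,B,S,T1}  "b"  orig:{A,B,S}
  [3..3]={A,B,S,T1}  "b"  orig:{A,B,S}
  [4..4]={A,B,S,T1}  "b"  orig:{A,B,S}
  [5..5]={A,B,S,T1}  "b"  orig:{A,B,S}
  [0..1]={A}  "aa"
  [1..2]={A}  "ab"
  [2..3]={B,S}  "bb"
  [3..4]={B,S}  "bb"
  [4..5]={B,S}  "bb"
  [0..2]={S}  "aab"
  [1..3]={A,S}  "abb"
  [2..4]={B,S}  "bbb"
  [3..5]={B,S}  "bbb"
  [0..3]={A,S}  "aabb"
  [1..4]={A,S}  "abbb"
  [2..5]={B,S}  "bbbb"
  [0..4]={A,S}  "aabbb"
  [1..5]={A,S}  "abbbb"
  [0..5]={A,S}  "aabbbb"

S ∈ T[0,5] ⇒ YES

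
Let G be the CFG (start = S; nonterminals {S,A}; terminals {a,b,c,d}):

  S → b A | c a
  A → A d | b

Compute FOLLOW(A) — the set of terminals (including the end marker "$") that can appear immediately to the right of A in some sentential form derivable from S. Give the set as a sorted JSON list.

Compute FIRST by fixpoint:
round 1:
  A via A→b: +{b}
  S via S→b A: +{b}
  S via S→c a: +{c}
  FIRST(S)={b,c}  FIRST(A)={b}
round 2: (no change)
  FIRST(S)={b,c}  FIRST(A)={b}

FOLLOW sets:
seed FOLLOW(S) with $
[1]
  A→A d: FOLLOW(A) ⊇ FIRST(d) = {d}; new: +{d}
  S→b A: FOLLOW(A) ⊇ FOLLOW(S) ⊇ {$}; new: +{$}
  FOLLOW[S]={$}  FOLLOW[A]={$,d}
[2] (stable)
  FOLLOW[S]={$}  FOLLOW[A]={$,d}

FOLLOW(A) = ["$", "d"]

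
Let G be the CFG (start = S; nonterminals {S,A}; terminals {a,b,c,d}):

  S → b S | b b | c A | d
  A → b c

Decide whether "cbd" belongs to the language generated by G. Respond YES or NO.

CNF form of G:
  S -> T0 S | T0 T0 | T1 A | d
  A -> T0 T1
  T0 -> b
  T1 -> c

Fill CYK table bottom-up:
  cell(0,0) c: {T1}  orig:{}
  cell(1,1) b: {T0}  orig:{}
  cell(2,2) d: {S}
  cell(0,1) cb: ∅
  cell(1,2) bd: {S}
  cell(0,2) cbd: ∅

S ∉ T[0,2] ⇒ NO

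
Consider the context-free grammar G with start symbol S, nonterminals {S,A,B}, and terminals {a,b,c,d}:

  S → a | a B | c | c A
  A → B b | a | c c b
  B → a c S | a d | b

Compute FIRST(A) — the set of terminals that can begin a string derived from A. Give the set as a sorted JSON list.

Compute FIRST by fixpoint:
pass 1:
  A via A→a: +{a}
  A via A→c c b: +{c}
  B via B→a c S: +{a}
  B via B→b: +{b}
  S via S→a: +{a}
  S via S→c: +{c}
  S: {a,c}  A: {a,c}  B: {a,b}
pass 2:
  A via A→B b: +{b}
  S: {a,c}  A: {a,b,c}  B: {a,b}
pass 3: (no change)
  S: {a,c}  A: {a,b,c}  B: {a,b}

FIRST(A) = ["a", "b", "c"]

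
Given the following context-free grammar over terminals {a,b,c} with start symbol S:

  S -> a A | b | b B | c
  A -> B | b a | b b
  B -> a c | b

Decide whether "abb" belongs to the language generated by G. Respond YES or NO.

Convert to CNF:
  S -> T0 A | T2 B | b | c
  A -> T0 T1 | T2 T0 | T2 T2 | b
  B -> T0 T1 | b
  T0 -> a
  T1 -> c
  T2 -> b

CYK fill:
  cell(0,0) a: {T0}  orig:{}
  cell(1,1) b: {A,B,S,T2}  orig:{A,B,S}
  cell(2,2) b: {A,B,S,T2}  orig:{A,B,S}
  cell(0,1) ab: {S}
  cell(1,2) bb: {A,S}
  cell(0,2) abb: {S}

S ∈ T[0,2] ⇒ YES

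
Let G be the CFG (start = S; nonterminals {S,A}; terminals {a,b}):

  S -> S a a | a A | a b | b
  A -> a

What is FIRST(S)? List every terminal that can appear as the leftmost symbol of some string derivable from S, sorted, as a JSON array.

Compute FIRST by fixpoint:
pass 1:
  A via A→a: +{a}
  S via S→a A: +{a}
  S via S→b: +{b}
  FIRST(S)={a,b}  FIRST(A)={a}
pass 2: done
  FIRST(S)={a,b}  FIRST(A)={a}

FIRST(S) = ["a", "b"]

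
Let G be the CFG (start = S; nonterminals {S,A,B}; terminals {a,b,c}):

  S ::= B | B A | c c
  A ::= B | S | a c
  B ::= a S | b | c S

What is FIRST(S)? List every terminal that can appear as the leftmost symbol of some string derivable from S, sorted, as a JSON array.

FIRST sets, iterate to fixpoint:
pass 1:
  A via A→a c: +{a}
  B via B→a S: +{a}
  B via B→b: +{b}
  B via B→c S: +{c}
  S via S→B: +{a,b,c}
  S: {a,b,c}  A: {a}  B: {a,b,c}
pass 2:
  A via A→B: +{b,c}
  S: {a,b,c}  A: {a,b,c}  B: {a,b,c}
pass 3: (no change)
  S: {a,b,c}  A: {a,b,c}  B: {a,b,c}

FIRST(S) = ["a", "b", "c"]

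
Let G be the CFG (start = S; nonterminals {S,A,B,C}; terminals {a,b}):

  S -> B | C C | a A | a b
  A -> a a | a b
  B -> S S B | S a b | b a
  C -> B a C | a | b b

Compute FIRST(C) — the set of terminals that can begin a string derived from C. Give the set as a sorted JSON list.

FIRST iteration:
[1]
  A via A→a a: +{a}
  B via B→b a: +{b}
  C via C→B a C: +{b}
  C via C→a: +{a}
  S via S→B: +{b}
  S via S→C C: +{a}
  FIRST(S)={a,b}  FIRST(A)={a}  FIRST(B)={b}  FIRST(C)={a,b}
[2]
  B via B→S S B: +{a}
  FIRST(S)={a,b}  FIRST(A)={a}  FIRST(B)={a,b}  FIRST(C)={a,b}
[3] (stable)
  FIRST(S)={a,b}  FIRST(A)={a}  FIRST(B)={a,b}  FIRST(C)={a,b}

FIRST(C) = ["a", "b"]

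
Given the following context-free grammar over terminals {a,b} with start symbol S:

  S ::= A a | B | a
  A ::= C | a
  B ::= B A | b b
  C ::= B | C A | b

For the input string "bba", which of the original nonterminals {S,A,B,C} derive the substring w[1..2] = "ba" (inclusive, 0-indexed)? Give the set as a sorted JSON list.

CNF form of G:
  S -> A T1 | B A | T0 T0 | a
  A -> B A | C A | T0 T0 | a | b
  B -> B A | T0 T0
  C -> B A | C A | T0 T0 | b
  T0 -> b
  T1 -> a

Fill CYK table bottom-up (cells [i..j] with 1 ≤ i ≤ j ≤ 2 only):
  T[1,1] 'b' = {A,C,T0}  orig:{A,C}
  T[2,2] 'a' = {A,S,T1}  orig:{A,S}
  T[1,2] 'ba' = {A,C,S}

Original NTs in T[1,2] deriving "ba": ["A", "C", "S"]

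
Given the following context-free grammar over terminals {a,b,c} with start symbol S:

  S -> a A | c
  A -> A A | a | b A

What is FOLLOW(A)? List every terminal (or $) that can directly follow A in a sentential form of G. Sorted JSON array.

FIRST sets, iterate to fixpoint:
pass 1:
  A via A→a: +{a}
  A via A→b A: +{b}
  S via S→a A: +{a}
  S via S→c: +{c}
  S: {a,c}  A: {a,b}
pass 2: (no change)
  S: {a,c}  A: {a,b}

FOLLOW sets:
FOLLOW(S) := {$}
iter 1:
  A→A A: FOLLOW(A) ⊇ FIRST(A) = {a,b}; new: +{a,b}
  S→a A: FOLLOW(A) ⊇ FOLLOW(S) ⊇ {$}; new: +{$}
  S: {$}  A: {$,a,b}
iter 2: (no change)
  S: {$}  A: {$,a,b}

FOLLOW(A) = ["$", "a", "b"]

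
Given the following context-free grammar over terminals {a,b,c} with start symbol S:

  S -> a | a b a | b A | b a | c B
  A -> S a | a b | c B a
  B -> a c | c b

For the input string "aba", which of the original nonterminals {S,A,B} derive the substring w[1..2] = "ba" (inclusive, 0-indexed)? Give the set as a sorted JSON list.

CNF form of G:
  S -> T0 X4 | T1 A | T1 T0 | T2 B | a
  A -> S T0 | T0 T1 | T2 X3
  B -> T0 T2 | T2 T1
  T0 -> a
  T1 -> b
  T2 -> c
  X3 -> B T0
  X4 -> T1 T0

CYK table (by increasing span) (cells [i..j] with 1 ≤ i ≤ j ≤ 2 only):
  cell(1,1) b: {T1}  orig:{}
  cell(2,2) a: {S,T0}  orig:{S}
  cell(1,2) ba: {S,X4}  orig:{S}

Original NTs in T[1,2] deriving "ba": ["S"]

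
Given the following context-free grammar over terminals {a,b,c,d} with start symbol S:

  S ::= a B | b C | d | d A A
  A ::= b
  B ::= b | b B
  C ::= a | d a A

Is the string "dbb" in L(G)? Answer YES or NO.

Convert to CNF:
  S -> T0 C | T1 X4 | T2 B | d
  A -> b
  B -> T0 B | b
  C -> T1 X3 | a
  T0 -> b
  T1 -> d
  T2 -> a
  X3 -> T2 A
  X4 -> A A

Fill CYK table bottom-up:
  T[0,0] 'd' = {S,T1}  orig:{S}
  T[1,1] 'b' = {A,B,T0}  orig:{A,B}
  T[2,2] 'b' = {A,B,T0}  orig:{A,B}
  T[0,1] 'db' = ∅
  T[1,2] 'bb' = {B,X4}  orig:{B}
  T[0,2] 'dbb' = {S}

S ∈ T[0,2] ⇒ YES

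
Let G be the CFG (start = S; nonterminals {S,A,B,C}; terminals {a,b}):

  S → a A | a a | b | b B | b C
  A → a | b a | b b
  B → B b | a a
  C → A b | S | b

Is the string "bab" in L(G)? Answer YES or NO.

CNF form of G:
  S -> T0 B | T0 C | T1 A | T1 T1 | b
  A -> T0 T0 | T0 T1 | a
  B -> B T0 | T1 T1
  C -> A T0 | T0 B | T0 C | T1 A | T1 T1 | b
  T0 -> b
  T1 -> a

CYK fill:
  cell(0,0) b: {C,S,T0}  orig:{C,S}
  cell(1,1) a: {A,T1}  orig:{A}
  cell(2,2) b: {C,S,T0}  orig:{C,S}
  cell(0,1) ba: {A}
  cell(1,2) ab: {C}
  cell(0,2) bab: {C,S}

S ∈ T[0,2] ⇒ YES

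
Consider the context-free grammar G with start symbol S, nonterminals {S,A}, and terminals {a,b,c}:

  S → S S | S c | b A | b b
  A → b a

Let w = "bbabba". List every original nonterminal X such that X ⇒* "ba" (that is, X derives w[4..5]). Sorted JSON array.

CNF form of G:
  S -> S S | S T2 | T0 A | T0 T0
  A -> T0 T1
  T0 -> b
  T1 -> a
  T2 -> c

CYK fill, restricted to cells inside w[4..5]:
  T[4,4] 'b' = {T0}  orig:{}
  T[5,5] 'a' = {T1}  orig:{}
  T[4,5] 'ba' = {A}

Original NTs in T[4,5] deriving "ba": ["A"]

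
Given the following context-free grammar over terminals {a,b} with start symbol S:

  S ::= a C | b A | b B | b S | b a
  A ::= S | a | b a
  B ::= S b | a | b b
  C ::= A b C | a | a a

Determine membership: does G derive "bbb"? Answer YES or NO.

Convert to CNF:
  S -> T0 C | T1 A | T1 B | T1 S | T1 T0
  A -> T0 C | T1 A | T1 B | T1 S | T1 T0 | a
  B -> S T1 | T1 T1 | a
  C -> A X2 | T0 T0 | a
  T0 -> a
  T1 -> b
  X2 -> T1 C

Fill CYK table bottom-up:
  T[0,0] 'b' = {T1}  orig:{}
  T[1,1] 'b' = {T1}  orig:{}
  T[2,2] 'b' = {T1}  orig:{}
  T[0,1] 'bb' = {B}
  T[1,2] 'bb' = {B}
  T[0,2] 'bbb' = {A,S}

S ∈ T[0,2] ⇒ YES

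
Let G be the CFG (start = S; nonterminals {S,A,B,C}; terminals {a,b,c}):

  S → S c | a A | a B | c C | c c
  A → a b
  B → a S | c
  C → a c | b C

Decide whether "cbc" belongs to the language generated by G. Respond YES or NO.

Convert to CNF:
  S -> S T2 | T0 A | T0 B | T2 C | T2 T2
  A -> T0 T1
  B -> T0 S | c
  C -> T0 T2 | T1 C
  T0 -> a
  T1 -> b
  T2 -> c

CYK fill:
  cell(0,0) c: {B,T2}  orig:{B}
  cell(1,1) b: {T1}  orig:{}
  cell(2,2) c: {B,T2}  orig:{B}
  cell(0,1) cb: ∅
  cell(1,2) bc: ∅
  cell(0,2) cbc: ∅

S ∉ T[0,2] ⇒ NO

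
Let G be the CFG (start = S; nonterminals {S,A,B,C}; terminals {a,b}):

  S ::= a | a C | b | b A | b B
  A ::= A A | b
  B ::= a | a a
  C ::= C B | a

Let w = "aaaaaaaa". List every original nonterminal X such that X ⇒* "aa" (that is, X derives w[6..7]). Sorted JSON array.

CNF form of G:
  S -> T0 C | T1 A | T1 B | a | b
  A -> A A | b
  B -> T0 T0 | a
  C -> C B | a
  T0 -> a
  T1 -> b

Fill CYK table bottom-up — only the sub-triangle for w[6..7]:
  T[6,6] 'a' = {B,C,S,T0}  orig:{B,C,S}
  T[7,7] 'a' = {B,C,S,T0}  orig:{B,C,S}
  T[6,7] 'aa' = {B,C,S}

Original NTs in T[6,7] deriving "aa": ["B", "C", "S"]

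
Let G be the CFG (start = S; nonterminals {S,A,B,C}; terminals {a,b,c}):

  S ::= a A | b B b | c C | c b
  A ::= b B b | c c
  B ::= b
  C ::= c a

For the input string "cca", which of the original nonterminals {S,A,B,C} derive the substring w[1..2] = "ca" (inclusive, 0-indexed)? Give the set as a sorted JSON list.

Convert to CNF:
  S -> T0 X4 | T1 C | T1 T0 | T2 A
  A -> T0 X3 | T1 T1
  B -> b
  C -> T1 T2
  T0 -> b
  T1 -> c
  T2 -> a
  X3 -> B T0
  X4 -> B T0

CYK table (by increasing span), restricted to cells inside w[1..2]:
  T[1,1] 'c' = {T1}  orig:{}
  T[2,2] 'a' = {T2}  orig:{}
  T[1,2] 'ca' = {C}

Original NTs in T[1,2] deriving "ca": ["C"]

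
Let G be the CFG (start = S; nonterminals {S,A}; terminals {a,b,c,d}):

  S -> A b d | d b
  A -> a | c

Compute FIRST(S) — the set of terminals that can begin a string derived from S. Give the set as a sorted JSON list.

FIRST sets, iterate to fixpoint:
iter 1:
  A via A→a: +{a}
  A via A→c: +{c}
  S via S→A b d: +{a,c}
  S via S→d b: +{d}
  FIRST[S]={a,c,d}  FIRST[A]={a,c}
iter 2: — fixpoint
  FIRST[S]={a,c,d}  FIRST[A]={a,c}

FIRST(S) = ["a", "c", "d"]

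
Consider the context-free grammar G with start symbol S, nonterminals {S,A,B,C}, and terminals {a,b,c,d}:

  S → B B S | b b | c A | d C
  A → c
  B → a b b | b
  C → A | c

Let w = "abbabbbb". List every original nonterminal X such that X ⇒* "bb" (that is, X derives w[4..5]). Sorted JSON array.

Convert to CNF:
  S -> B X5 | T1 T1 | T2 A | T3 C
  A -> c
  B -> T0 X4 | b
  C -> c
  T0 -> a
  T1 -> b
  T2 -> c
  T3 -> d
  X4 -> T1 T1
  X5 -> B S

Fill CYK table bottom-up — only the sub-triangle for w[4..5]:
  cell(4,4) b: {B,T1}  orig:{B}
  cell(5,5) b: {B,T1}  orig:{B}
  cell(4,5) bb: {S,X4}  orig:{S}

Original NTs in T[4,5] deriving "bb": ["S"]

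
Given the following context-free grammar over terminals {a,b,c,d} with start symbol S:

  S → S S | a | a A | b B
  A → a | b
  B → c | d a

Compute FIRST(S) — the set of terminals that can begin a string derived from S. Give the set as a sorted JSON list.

FIRST sets, iterate to fixpoint:
pass 1:
  A via A→a: +{a}
  A via A→b: +{b}
  B via B→c: +{c}
  B via B→d a: +{d}
  S via S→a: +{a}
  S via S→b B: +{b}
  FIRST(S)={a,b}  FIRST(A)={a,b}  FIRST(B)={c,d}
pass 2: done
  FIRST(S)={a,b}  FIRST(A)={a,b}  FIRST(B)={c,d}

FIRST(S) = ["a", "b"]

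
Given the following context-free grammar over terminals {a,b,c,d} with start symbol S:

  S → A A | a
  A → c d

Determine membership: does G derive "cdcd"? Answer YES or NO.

CNF form of G:
  S -> A A | a
  A -> T0 T1
  T0 -> c
  T1 -> d

CYK table (by increasing span):
  cell(0,0) c: {T0}  orig:{}
  cell(1,1) d: {T1}  orig:{}
  cell(2,2) c: {T0}  orig:{}
  cell(3,3) d: {T1}  orig:{}
  cell(0,1) cd: {A}
  cell(1,2) dc: ∅
  cell(2,3) cd: {A}
  cell(0,2) cdc: ∅
  cell(1,3) dcd: ∅
  cell(0,3) cdcd: {S}

S ∈ T[0,3] ⇒ YES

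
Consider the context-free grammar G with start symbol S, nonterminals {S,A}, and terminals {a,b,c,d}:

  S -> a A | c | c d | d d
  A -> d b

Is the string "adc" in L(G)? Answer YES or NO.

Convert to CNF:
  S -> T0 T0 | T2 A | T3 T0 | c
  A -> T0 T1
  T0 -> d
  T1 -> b
  T2 -> a
  T3 -> c

CYK fill:
  T[0,0] 'a' = {T2}  orig:{}
  T[1,1] 'd' = {T0}  orig:{}
  T[2,2] 'c' = {S,T3}  orig:{S}
  T[0,1] 'ad' = ∅
  T[1,2] 'dc' = ∅
  T[0,2] 'adc' = ∅

S ∉ T[0,2] ⇒ NO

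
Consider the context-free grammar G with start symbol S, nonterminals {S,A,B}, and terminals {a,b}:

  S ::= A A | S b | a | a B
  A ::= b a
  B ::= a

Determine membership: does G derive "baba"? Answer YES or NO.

CNF form of G:
  S -> A A | S T0 | T1 B | a
  A -> T0 T1
  B -> a
  T0 -> b
  T1 -> a

Fill CYK table bottom-up:
  cell(0,0) b: {T0}  orig:{}
  cell(1,1) a: {B,S,T1}  orig:{B,S}
  cell(2,2) b: {T0}  orig:{}
  cell(3,3) a: {B,S,T1}  orig:{B,S}
  cell(0,1) ba: {A}
  cell(1,2) ab: {S}
  cell(2,3) ba: {A}
  cell(0,2) bab: ∅
  cell(1,3) aba: ∅
  cell(0,3) baba: {S}

S ∈ T[0,3] ⇒ YES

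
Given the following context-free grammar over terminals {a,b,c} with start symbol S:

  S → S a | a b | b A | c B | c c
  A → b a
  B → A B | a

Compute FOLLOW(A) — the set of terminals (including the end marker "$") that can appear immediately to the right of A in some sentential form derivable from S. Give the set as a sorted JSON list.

FIRST sets, iterate to fixpoint:
[1]
  A via A→b a: +{b}
  B via B→A B: +{b}
  B via B→a: +{a}
  S via S→a b: +{a}
  S via S→b A: +{b}
  S via S→c B: +{c}
  S: {a,b,c}  A: {b}  B: {a,b}
[2] done
  S: {a,b,c}  A: {b}  B: {a,b}

FOLLOW iteration:
FOLLOW(S) := {$}
round 1:
  B→A B: FOLLOW(A) ⊇ FIRST(B) = {a,b}; new: +{a,b}
  S→S a: FOLLOW(S) ⊇ FIRST(a) = {a}; new: +{a}
  S→b A: FOLLOW(A) ⊇ FOLLOW(S) ⊇ {$,a}; new: +{$}
  S→c B: FOLLOW(B) ⊇ FOLLOW(S) ⊇ {$,a}; new: +{$,a}
  S: {$,a}  A: {$,a,b}  B: {$,a}
round 2: done
  S: {$,a}  A: {$,a,b}  B: {$,a}

FOLLOW(A) = ["$", "a", "b"]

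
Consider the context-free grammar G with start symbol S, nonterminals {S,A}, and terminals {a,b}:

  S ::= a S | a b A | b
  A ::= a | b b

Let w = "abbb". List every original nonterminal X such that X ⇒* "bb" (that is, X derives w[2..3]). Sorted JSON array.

CNF form of G:
  S -> T1 S | T1 X2 | b
  A -> T0 T0 | a
  T0 -> b
  T1 -> a
  X2 -> T0 A

Fill CYK table bottom-up (cells [i..j] with 2 ≤ i ≤ j ≤ 3 only):
  [2..2]={S,T0}  "b"  orig:{S}
  [3..3]={S,T0}  "b"  orig:{S}
  [2..3]={A}  "bb"

Original NTs in T[2,3] deriving "bb": ["A"]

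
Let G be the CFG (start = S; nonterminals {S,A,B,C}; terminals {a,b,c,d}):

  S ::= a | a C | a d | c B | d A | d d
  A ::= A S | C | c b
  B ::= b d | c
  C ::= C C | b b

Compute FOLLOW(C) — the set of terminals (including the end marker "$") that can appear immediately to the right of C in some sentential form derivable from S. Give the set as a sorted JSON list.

FIRST iteration:
round 1:
  A via A→c b: +{c}
  B via B→b d: +{b}
  B via B→c: +{c}
  C via C→b b: +{b}
  S via S→a: +{a}
  S via S→c B: +{c}
  S via S→d A: +{d}
  FIRST[S]={a,c,d}  FIRST[A]={c}  FIRST[B]={b,c}  FIRST[C]={b}
round 2:
  A via A→C: +{b}
  FIRST[S]={a,c,d}  FIRST[A]={b,c}  FIRST[B]={b,c}  FIRST[C]={b}
round 3: (no change)
  FIRST[S]={a,c,d}  FIRST[A]={b,c}  FIRST[B]={b,c}  FIRST[C]={b}

FOLLOW sets:
initialize: $ ∈ FOLLOW(S)
[1]
  A→A S: FOLLOW(A) ⊇ FIRST(S) = {a,c,d}; new: +{a,c,d}
  A→A S: FOLLOW(S) ⊇ FOLLOW(A) ⊇ {a,c,d}; new: +{a,c,d}
  A→C: FOLLOW(C) ⊇ FOLLOW(A) ⊇ {a,c,d}; new: +{a,c,d}
  C→C C: FOLLOW(C) ⊇ FIRST(C) = {b}; new: +{b}
  S→a C: FOLLOW(C) ⊇ FOLLOW(S) ⊇ {$,a,c,d}; new: +{$}
  S→c B: FOLLOW(B) ⊇ FOLLOW(S) ⊇ {$,a,c,d}; new: +{$,a,c,d}
  S→d A: FOLLOW(A) ⊇ FOLLOW(S) ⊇ {$,a,c,d}; new: +{$}
  FOLLOW(S)={$,a,c,d}  FOLLOW(A)={$,a,c,d}  FOLLOW(B)={$,a,c,d}  FOLLOW(C)={$,a,b,c,d}
[2] (no change)
  FOLLOW(S)={$,a,c,d}  FOLLOW(A)={$,a,c,d}  FOLLOW(B)={$,a,c,d}  FOLLOW(C)={$,a,b,c,d}

FOLLOW(C) = ["$", "a", "b", "c", "d"]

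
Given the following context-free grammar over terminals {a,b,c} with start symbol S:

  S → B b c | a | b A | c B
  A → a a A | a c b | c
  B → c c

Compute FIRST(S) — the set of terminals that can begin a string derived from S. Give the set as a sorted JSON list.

FIRST sets, iterate to fixpoint:
iter 1:
  A via A→a a A: +{a}
  A via A→c: +{c}
  B via B→c c: +{c}
  S via S→B b c: +{c}
  S via S→a: +{a}
  S via S→b A: +{b}
  FIRST(S)={a,b,c}  FIRST(A)={a,c}  FIRST(B)={c}
iter 2: (stable)
  FIRST(S)={a,b,c}  FIRST(A)={a,c}  FIRST(B)={c}

FIRST(S) = ["a", "b", "c"]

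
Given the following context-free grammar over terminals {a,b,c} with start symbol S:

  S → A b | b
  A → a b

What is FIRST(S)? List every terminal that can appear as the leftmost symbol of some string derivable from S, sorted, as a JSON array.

Compute FIRST by fixpoint:
pass 1:
  A via A→a b: +{a}
  S via S→A b: +{a}
  S via S→b: +{b}
  FIRST(S)={a,b}  FIRST(A)={a}
pass 2: done
  FIRST(S)={a,b}  FIRST(A)={a}

FIRST(S) = ["a", "b"]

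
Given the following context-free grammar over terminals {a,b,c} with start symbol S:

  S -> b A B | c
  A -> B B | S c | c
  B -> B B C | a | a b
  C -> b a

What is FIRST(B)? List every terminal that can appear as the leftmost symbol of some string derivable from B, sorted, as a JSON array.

FIRST sets, iterate to fixpoint:
iter 1:
  A via A→c: +{c}
  B via B→a: +{a}
  C via C→b a: +{b}
  S via S→b A B: +{b}
  S via S→c: +{c}
  S: {b,c}  A: {c}  B: {a}  C: {b}
iter 2:
  A via A→B B: +{a}
  A via A→S c: +{b}
  S: {b,c}  A: {a,b,c}  B: {a}  C: {b}
iter 3: done
  S: {b,c}  A: {a,b,c}  B: {a}  C: {b}

FIRST(B) = ["a"]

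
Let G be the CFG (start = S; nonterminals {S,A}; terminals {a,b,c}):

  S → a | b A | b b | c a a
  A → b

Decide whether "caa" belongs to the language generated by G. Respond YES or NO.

CNF form of G:
  S -> T0 A | T0 T0 | T1 X3 | a
  A -> b
  T0 -> b
  T1 -> c
  T2 -> a
  X3 -> T2 T2

Fill CYK table bottom-up:
  [0..0]={T1}  "c"  orig:{}
  [1..1]={S,T2}  "a"  orig:{S}
  [2..2]={S,T2}  "a"  orig:{S}
  [0..1]=∅  "ca"
  [1..2]={X3}  "aa"  orig:{}
  [0..2]={S}  "caa"

S ∈ T[0,2] ⇒ YES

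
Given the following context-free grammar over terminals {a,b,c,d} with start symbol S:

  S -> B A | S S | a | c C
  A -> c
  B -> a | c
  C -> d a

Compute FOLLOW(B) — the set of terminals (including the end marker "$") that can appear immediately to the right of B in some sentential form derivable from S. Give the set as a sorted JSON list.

FIRST sets, iterate to fixpoint:
[1]
  A via A→c: +{c}
  B via B→a: +{a}
  B via B→c: +{c}
  C via C→d a: +{d}
  S via S→B A: +{a,c}
  FIRST(S)={a,c}  FIRST(A)={c}  FIRST(B)={a,c}  FIRST(C)={d}
[2] (stable)
  FIRST(S)={a,c}  FIRST(A)={c}  FIRST(B)={a,c}  FIRST(C)={d}

Compute FOLLOW by fixpoint:
seed FOLLOW(S) with $
[1]
  S→B A: FOLLOW(B) ⊇ FIRST(A) = {c}; new: +{c}
  S→B A: FOLLOW(A) ⊇ FOLLOW(S) ⊇ {$}; new: +{$}
  S→S S: FOLLOW(S) ⊇ FIRST(S) = {a,c}; new: +{a,c}
  S→c C: FOLLOW(C) ⊇ FOLLOW(S) ⊇ {$,a,c}; new: +{$,a,c}
  FOLLOW[S]={$,a,c}  FOLLOW[A]={$}  FOLLOW[B]={c}  FOLLOW[C]={$,a,c}
[2]
  S→B A: FOLLOW(A) ⊇ FOLLOW(S) ⊇ {$,a,c}; new: +{a,c}
  FOLLOW[S]={$,a,c}  FOLLOW[A]={$,a,c}  FOLLOW[B]={c}  FOLLOW[C]={$,a,c}
[3] (stable)
  FOLLOW[S]={$,a,c}  FOLLOW[A]={$,a,c}  FOLLOW[B]={c}  FOLLOW[C]={$,a,c}

FOLLOW(B) = ["c"]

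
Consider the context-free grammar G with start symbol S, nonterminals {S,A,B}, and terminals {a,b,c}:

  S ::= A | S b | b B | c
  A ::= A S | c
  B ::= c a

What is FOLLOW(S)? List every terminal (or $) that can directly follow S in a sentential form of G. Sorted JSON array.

FIRST sets, iterate to fixpoint:
pass 1:
  A via A→c: +{c}
  B via B→c a: +{c}
  S via S→A: +{c}
  S via S→b B: +{b}
  FIRST(S)={b,c}  FIRST(A)={c}  FIRST(B)={c}
pass 2: (stable)
  FIRST(S)={b,c}  FIRST(A)={c}  FIRST(B)={c}

FOLLOW sets:
initialize: $ ∈ FOLLOW(S)
[1]
  A→A S: FOLLOW(A) ⊇ FIRST(S) = {b,c}; new: +{b,c}
  A→A S: FOLLOW(S) ⊇ FOLLOW(A) ⊇ {b,c}; new: +{b,c}
  S→A: FOLLOW(A) ⊇ FOLLOW(S) ⊇ {$,b,c}; new: +{$}
  S→b B: FOLLOW(B) ⊇ FOLLOW(S) ⊇ {$,b,c}; new: +{$,b,c}
  S: {$,b,c}  A: {$,b,c}  B: {$,b,c}
[2] done
  S: {$,b,c}  A: {$,b,c}  B: {$,b,c}

FOLLOW(S) = ["$", "b", "c"]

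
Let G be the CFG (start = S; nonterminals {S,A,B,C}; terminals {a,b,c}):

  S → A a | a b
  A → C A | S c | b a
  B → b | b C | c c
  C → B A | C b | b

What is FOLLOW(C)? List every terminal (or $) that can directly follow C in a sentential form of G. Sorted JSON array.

FIRST sets, iterate to fixpoint:
[1]
  A via A→b a: +{b}
  B via B→b: +{b}
  B via B→c c: +{c}
  C via C→B A: +{b,c}
  S via S→A a: +{b}
  S via S→a b: +{a}
  FIRST[S]={a,b}  FIRST[A]={b}  FIRST[B]={b,c}  FIRST[C]={b,c}
[2]
  A via A→C A: +{c}
  A via A→S c: +{a}
  S via S→A a: +{c}
  FIRST[S]={a,b,c}  FIRST[A]={a,b,c}  FIRST[B]={b,c}  FIRST[C]={b,c}
[3] done
  FIRST[S]={a,b,c}  FIRST[A]={a,b,c}  FIRST[B]={b,c}  FIRST[C]={b,c}

FOLLOW iteration:
seed FOLLOW(S) with $
pass 1:
  A→C A: FOLLOW(C) ⊇ FIRST(A) = {a,b,c}; new: +{a,b,c}
  A→S c: FOLLOW(S) ⊇ FIRST(c) = {c}; new: +{c}
  C→B A: FOLLOW(B) ⊇ FIRST(A) = {a,b,c}; new: +{a,b,c}
  C→B A: FOLLOW(A) ⊇ FOLLOW(C) ⊇ {a,b,c}; new: +{a,b,c}
  FOLLOW[S]={$,c}  FOLLOW[A]={a,b,c}  FOLLOW[B]={a,b,c}  FOLLOW[C]={a,b,c}
pass 2: (no change)
  FOLLOW[S]={$,c}  FOLLOW[A]={a,b,c}  FOLLOW[B]={a,b,c}  FOLLOW[C]={a,b,c}

FOLLOW(C) = ["a", "b", "c"]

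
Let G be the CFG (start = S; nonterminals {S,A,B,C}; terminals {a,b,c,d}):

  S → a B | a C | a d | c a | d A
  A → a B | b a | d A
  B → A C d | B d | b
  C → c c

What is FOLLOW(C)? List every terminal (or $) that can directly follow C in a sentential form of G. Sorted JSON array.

FIRST iteration:
iter 1:
  A via A→a B: +{a}
  A via A→b a: +{b}
  A via A→d A: +{d}
  B via B→A C d: +{a,b,d}
  C via C→c c: +{c}
  S via S→a B: +{a}
  S via S→c a: +{c}
  S via S→d A: +{d}
  FIRST(S)={a,c,d}  FIRST(A)={a,b,d}  FIRST(B)={a,b,d}  FIRST(C)={c}
iter 2: (no change)
  FIRST(S)={a,c,d}  FIRST(A)={a,b,d}  FIRST(B)={a,b,d}  FIRST(C)={c}

Compute FOLLOW by fixpoint:
seed FOLLOW(S) with $
iter 1:
  B→A C d: FOLLOW(A) ⊇ FIRST(C) = {c}; new: +{c}
  B→A C d: FOLLOW(C) ⊇ FIRST(d) = {d}; new: +{d}
  B→B d: FOLLOW(B) ⊇ FIRST(d) = {d}; new: +{d}
  S→a B: FOLLOW(B) ⊇ FOLLOW(S) ⊇ {$}; new: +{$}
  S→a C: FOLLOW(C) ⊇ FOLLOW(S) ⊇ {$}; new: +{$}
  S→d A: FOLLOW(A) ⊇ FOLLOW(S) ⊇ {$}; new: +{$}
  FOLLOW(S)={$}  FOLLOW(A)={$,c}  FOLLOW(B)={$,d}  FOLLOW(C)={$,d}
iter 2:
  A→a B: FOLLOW(B) ⊇ FOLLOW(A) ⊇ {$,c}; new: +{c}
  FOLLOW(S)={$}  FOLLOW(A)={$,c}  FOLLOW(B)={$,c,d}  FOLLOW(C)={$,d}
iter 3: done
  FOLLOW(S)={$}  FOLLOW(A)={$,c}  FOLLOW(B)={$,c,d}  FOLLOW(C)={$,d}

FOLLOW(C) = ["$", "d"]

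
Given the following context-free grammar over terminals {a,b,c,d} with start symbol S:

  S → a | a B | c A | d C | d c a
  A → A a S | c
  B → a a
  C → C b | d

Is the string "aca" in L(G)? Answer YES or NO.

CNF form of G:
  S -> T0 B | T2 A | T3 C | T3 X5 | a
  A -> A X4 | c
  B -> T0 T0
  C -> C T1 | d
  T0 -> a
  T1 -> b
  T2 -> c
  T3 -> d
  X4 -> T0 S
  X5 -> T2 T0

CYK fill:
  [0..0]={S,T0}  "a"  orig:{S}
  [1..1]={A,T2}  "c"  orig:{A}
  [2..2]={S,T0}  "a"  orig:{S}
  [0..1]=∅  "ac"
  [1..2]={X5}  "ca"  orig:{}
  [0..2]=∅  "aca"

S ∉ T[0,2] ⇒ NO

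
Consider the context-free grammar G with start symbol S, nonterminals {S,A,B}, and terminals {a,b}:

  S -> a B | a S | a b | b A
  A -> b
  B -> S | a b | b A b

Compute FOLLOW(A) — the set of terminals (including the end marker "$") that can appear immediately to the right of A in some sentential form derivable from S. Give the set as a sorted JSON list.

Compute FIRST by fixpoint:
round 1:
  A via A→b: +{b}
  B via B→a b: +{a}
  B via B→b A b: +{b}
  S via S→a B: +{a}
  S via S→b A: +{b}
  FIRST(S)={a,b}  FIRST(A)={b}  FIRST(B)={a,b}
round 2: — fixpoint
  FIRST(S)={a,b}  FIRST(A)={b}  FIRST(B)={a,b}

FOLLOW sets:
FOLLOW(S) := {$}
pass 1:
  B→b A b: FOLLOW(A) ⊇ FIRST(b) = {b}; new: +{b}
  S→a B: FOLLOW(B) ⊇ FOLLOW(S) ⊇ {$}; new: +{$}
  S→b A: FOLLOW(A) ⊇ FOLLOW(S) ⊇ {$}; new: +{$}
  FOLLOW[S]={$}  FOLLOW[A]={$,b}  FOLLOW[B]={$}
pass 2: — fixpoint
  FOLLOW[S]={$}  FOLLOW[A]={$,b}  FOLLOW[B]={$}

FOLLOW(A) = ["$", "b"]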